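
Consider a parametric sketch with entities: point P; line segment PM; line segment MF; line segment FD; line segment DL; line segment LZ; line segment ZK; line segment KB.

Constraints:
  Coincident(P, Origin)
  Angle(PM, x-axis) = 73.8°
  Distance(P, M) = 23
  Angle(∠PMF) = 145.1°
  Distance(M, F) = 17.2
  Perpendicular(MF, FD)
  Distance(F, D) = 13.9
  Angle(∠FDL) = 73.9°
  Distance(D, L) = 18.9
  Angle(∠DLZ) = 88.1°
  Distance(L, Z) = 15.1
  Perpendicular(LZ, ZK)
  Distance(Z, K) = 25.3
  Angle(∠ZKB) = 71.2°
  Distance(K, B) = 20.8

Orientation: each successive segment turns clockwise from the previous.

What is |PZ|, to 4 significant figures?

29.41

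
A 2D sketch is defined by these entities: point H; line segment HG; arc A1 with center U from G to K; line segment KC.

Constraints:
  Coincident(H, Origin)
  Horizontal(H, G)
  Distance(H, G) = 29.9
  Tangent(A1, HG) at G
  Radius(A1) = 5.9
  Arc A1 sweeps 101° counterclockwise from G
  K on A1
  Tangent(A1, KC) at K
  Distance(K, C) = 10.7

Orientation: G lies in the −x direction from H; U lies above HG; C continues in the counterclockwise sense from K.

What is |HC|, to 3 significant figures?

31.5

H is at the origin; HG is horizontal with |HG| = 29.9 and G on the −x side, so G = (-29.9, 0.00). Tangency of A1 to HG means the radius UG is perpendicular to HG, so U = G + (0, 5.9) = (-29.9, 5.90). On A1, G sits at bearing -90° from U; a 101° counterclockwise sweep puts K at bearing 11°, so K = U + 5.9·(cos 11°, sin 11°) = (-24.1, 7.03). The tangent condition forces UK to be normal to KC, so KC runs along (−sin 11°, cos 11°); with |KC| = 10.7, C = (-26.2, 17.5). Then |HC| = |C − H| = 31.5.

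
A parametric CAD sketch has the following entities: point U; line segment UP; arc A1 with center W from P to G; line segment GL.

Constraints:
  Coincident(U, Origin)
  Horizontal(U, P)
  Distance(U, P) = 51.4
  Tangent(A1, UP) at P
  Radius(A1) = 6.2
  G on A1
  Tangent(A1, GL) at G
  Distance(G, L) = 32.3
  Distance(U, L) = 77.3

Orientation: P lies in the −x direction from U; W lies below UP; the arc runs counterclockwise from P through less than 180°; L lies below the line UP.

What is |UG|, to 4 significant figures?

57.24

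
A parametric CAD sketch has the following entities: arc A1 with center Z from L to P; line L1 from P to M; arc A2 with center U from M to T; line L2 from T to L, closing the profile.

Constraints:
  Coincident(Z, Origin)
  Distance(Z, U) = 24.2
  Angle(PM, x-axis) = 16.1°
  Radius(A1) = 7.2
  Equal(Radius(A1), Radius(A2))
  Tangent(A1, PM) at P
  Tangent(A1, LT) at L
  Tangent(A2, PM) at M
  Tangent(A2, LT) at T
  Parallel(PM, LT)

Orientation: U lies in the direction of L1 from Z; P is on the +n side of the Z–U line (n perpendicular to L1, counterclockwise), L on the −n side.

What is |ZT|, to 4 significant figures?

25.25

The slot axis is L1's direction at 16.1°, so u = (cos 16.1°, sin 16.1°) = (0.9608, 0.2773) and n = (−sin 16.1°, cos 16.1°) = (-0.2773, 0.9608). Z is at the origin and U lies 24.2 along u from Z, so U = 24.2·u = (23.25, 6.711). Tangency of A1 to both parallel lines with radius 7.2 puts P and L at Z ± 7.2·n: P = (-1.997, 6.918), L = (1.997, -6.918). Equal radii place M and T the same way about U: M = U + 7.2·n = (21.25, 13.63), T = U − 7.2·n = (25.25, -0.2066). Then |ZT| = |T − Z| = 25.25.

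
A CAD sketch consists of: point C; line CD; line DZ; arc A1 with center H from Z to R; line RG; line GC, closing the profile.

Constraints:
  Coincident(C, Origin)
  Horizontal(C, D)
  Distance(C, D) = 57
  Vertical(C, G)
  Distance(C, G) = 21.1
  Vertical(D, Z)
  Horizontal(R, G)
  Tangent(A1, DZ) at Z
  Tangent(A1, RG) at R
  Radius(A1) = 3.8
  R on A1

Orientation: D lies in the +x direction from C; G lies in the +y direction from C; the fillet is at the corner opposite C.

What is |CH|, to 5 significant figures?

55.942

C is at the origin; C and D share the same y with |CD| = 57.0 and D on the +x side, so D = (57.000, 0.0000). CG is vertical with |CG| = 21.1 and G on the +y side, so G = (0.0000, 21.100). The virtual corner opposite C is at (57.000, 21.100). A1 meets DZ tangentially, so HZ is at right angles to DZ and tangency of A1 to RG means the radius HR is perpendicular to RG, with radius 3.8, so the center H sits 3.8 in from both sides at H = (53.200, 17.300). Then |CH| = |H − C| = 55.942.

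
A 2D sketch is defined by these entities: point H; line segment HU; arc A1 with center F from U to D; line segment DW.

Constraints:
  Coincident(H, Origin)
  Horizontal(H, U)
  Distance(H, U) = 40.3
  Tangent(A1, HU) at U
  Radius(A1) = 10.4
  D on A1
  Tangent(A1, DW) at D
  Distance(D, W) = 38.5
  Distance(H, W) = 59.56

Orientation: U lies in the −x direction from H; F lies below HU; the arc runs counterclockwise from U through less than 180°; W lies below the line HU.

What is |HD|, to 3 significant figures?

51.9

Checks: |HU| = 40.30 ✓; |FD| = 10.40 ✓; ∠(FD, DW) = 90.00° ✓; |DW| = 38.50 ✓; |HW| = 59.56 ✓.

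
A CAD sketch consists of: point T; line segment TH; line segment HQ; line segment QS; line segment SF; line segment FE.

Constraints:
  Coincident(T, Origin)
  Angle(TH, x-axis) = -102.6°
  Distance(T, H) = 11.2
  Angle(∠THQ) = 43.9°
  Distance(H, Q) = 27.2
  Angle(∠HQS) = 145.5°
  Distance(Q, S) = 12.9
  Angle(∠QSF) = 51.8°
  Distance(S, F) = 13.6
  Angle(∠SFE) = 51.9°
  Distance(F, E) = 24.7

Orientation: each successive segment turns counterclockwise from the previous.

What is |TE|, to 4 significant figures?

32.14

∠QSF = 51.8° gives SF at -163.8° from the x-axis; with |SF| = 13.6, F = (12.01, 12.25). ∠SFE = 51.9° gives FE at -35.70° from the x-axis; with |FE| = 24.7, E = (32.07, -2.165). Then |TE| = |E − T| = 32.14.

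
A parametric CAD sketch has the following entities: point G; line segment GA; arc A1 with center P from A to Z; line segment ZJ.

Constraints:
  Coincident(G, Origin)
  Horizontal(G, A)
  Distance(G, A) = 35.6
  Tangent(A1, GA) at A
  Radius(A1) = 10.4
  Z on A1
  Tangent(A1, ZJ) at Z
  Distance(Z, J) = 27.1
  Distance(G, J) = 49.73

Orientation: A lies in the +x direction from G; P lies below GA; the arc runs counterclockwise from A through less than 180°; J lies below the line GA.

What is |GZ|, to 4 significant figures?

28.31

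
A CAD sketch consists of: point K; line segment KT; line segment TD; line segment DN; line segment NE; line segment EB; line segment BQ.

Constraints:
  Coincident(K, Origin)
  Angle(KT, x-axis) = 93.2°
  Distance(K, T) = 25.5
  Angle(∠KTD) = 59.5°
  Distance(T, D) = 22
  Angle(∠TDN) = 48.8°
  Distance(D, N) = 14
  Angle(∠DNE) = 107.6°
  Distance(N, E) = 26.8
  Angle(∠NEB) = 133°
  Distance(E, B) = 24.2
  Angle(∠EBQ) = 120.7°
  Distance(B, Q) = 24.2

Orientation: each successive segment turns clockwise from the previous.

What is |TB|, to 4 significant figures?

30.38

K is at the origin; KT runs at 93.2° with length 25.5, so T = (-1.423, 25.46). ∠KTD = 59.5° gives TD at -27.30° from the x-axis; with |TD| = 22.0, D = (18.13, 15.37). ∠TDN = 48.8° gives DN at -158.5° from the x-axis; with |DN| = 14.0, N = (5.100, 10.24). ∠DNE = 107.6° gives NE at 129.1° from the x-axis; with |NE| = 26.8, E = (-11.80, 31.04). ∠NEB = 133.0° gives EB at 82.10° from the x-axis; with |EB| = 24.2, B = (-8.476, 55.01). Then |TB| = |B − T| = 30.38.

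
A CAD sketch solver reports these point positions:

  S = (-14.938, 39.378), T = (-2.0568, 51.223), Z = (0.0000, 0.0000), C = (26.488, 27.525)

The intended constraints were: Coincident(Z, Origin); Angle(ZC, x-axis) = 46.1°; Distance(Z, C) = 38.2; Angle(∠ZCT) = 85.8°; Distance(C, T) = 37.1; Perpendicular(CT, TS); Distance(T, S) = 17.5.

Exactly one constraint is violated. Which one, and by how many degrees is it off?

Perpendicular(CT, TS) — off by 7.70°.

Z = (0.00, 0.00) ✓; ZC at 46.10° ✓; |ZC| = 38.20 ✓; ∠ZCT = 85.80° ✓; |CT| = 37.10 ✓; ∠(CT, TS) = 82.30° ✗; |TS| = 17.50 ✓.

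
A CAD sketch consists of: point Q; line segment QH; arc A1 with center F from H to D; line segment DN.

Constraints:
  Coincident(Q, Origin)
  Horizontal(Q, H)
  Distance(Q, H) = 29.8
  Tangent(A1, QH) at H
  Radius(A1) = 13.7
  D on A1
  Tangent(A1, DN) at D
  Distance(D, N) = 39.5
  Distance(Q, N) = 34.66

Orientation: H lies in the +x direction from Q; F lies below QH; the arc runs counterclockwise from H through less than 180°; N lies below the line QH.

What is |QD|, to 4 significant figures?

20.12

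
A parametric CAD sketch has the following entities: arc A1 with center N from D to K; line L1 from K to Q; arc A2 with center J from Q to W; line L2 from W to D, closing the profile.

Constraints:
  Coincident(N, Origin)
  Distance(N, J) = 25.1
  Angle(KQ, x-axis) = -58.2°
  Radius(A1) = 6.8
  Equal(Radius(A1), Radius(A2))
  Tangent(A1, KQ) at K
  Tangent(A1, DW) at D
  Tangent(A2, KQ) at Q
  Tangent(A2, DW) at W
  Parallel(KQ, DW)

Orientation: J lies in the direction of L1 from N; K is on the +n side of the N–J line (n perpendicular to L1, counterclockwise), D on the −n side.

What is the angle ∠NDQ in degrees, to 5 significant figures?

61.550°

Tangency of A1 to both parallel lines with radius 6.8 puts K and D at N ± 6.8·n: K = (5.7793, 3.5833), D = (-5.7793, -3.5833). Equal radii place Q and W the same way about J: Q = J + 6.8·n = (19.006, -17.749), W = J − 6.8·n = (7.4473, -24.916). Then cos ∠NDQ = DN·DQ / (|DN||DQ|), giving 61.550°.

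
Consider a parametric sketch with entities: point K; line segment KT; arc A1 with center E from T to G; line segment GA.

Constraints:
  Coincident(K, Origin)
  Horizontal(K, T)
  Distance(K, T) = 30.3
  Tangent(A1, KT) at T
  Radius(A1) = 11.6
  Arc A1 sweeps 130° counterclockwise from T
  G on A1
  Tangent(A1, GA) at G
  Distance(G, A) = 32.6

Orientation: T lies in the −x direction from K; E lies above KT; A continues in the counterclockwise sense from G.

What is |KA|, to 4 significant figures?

61.10

On A1, T sits at bearing -90° from E; a 130° counterclockwise sweep puts G at bearing 40°, so G = E + 11.6·(cos 40°, sin 40°) = (-21.41, 19.06). Since A1 is tangent to GA there, EG ⟂ GA, so GA runs along (−sin 40°, cos 40°); with |GA| = 32.6, A = (-42.37, 44.03). Then |KA| = |A − K| = 61.10.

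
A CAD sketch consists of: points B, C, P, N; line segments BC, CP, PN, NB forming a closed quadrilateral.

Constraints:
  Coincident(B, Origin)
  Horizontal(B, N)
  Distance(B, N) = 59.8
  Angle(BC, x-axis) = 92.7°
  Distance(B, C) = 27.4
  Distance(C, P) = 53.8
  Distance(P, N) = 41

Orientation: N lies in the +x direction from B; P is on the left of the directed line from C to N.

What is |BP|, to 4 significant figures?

64.84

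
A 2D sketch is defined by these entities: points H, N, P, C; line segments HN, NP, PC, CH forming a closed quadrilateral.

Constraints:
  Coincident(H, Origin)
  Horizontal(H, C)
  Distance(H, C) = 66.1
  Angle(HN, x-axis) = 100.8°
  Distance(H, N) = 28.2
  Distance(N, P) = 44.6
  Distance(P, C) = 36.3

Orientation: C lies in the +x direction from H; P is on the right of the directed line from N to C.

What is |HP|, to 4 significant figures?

29.80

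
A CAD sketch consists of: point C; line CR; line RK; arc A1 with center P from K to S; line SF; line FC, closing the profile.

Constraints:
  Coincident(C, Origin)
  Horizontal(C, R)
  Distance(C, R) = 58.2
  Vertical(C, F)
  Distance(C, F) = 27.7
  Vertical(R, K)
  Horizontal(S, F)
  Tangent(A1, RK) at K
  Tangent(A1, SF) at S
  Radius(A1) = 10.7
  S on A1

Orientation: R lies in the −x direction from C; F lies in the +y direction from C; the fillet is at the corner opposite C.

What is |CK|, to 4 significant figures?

60.63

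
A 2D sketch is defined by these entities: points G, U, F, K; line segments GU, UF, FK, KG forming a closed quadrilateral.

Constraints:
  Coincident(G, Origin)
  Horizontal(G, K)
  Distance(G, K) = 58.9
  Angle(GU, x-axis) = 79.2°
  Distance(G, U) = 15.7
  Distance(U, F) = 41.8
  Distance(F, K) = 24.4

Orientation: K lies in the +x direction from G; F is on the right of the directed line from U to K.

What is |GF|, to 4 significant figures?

37.69

Checks: |UF| = 41.80 ✓; |FK| = 24.40 ✓.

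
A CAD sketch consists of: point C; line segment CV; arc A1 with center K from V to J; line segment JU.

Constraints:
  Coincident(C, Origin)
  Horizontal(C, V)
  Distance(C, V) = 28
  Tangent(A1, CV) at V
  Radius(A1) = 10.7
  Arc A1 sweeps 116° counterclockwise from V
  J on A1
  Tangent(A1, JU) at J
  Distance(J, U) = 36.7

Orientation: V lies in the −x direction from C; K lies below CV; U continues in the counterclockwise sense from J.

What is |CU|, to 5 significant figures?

52.951

C is at the origin; CV is horizontal with |CV| = 28.0 and V on the −x side, so V = (-28.000, 0.0000). Tangency of A1 to CV means the radius KV is perpendicular to CV, so K = V + (0, -10.7) = (-28.000, -10.700). On A1, V sits at bearing 90° from K; a 116° counterclockwise sweep puts J at bearing 206°, so J = K + 10.7·(cos 206°, sin 206°) = (-37.617, -15.391). The tangent condition forces KJ to be normal to JU, so JU runs along (−sin 206°, cos 206°); with |JU| = 36.7, U = (-21.529, -48.376). Then |CU| = |U − C| = 52.951.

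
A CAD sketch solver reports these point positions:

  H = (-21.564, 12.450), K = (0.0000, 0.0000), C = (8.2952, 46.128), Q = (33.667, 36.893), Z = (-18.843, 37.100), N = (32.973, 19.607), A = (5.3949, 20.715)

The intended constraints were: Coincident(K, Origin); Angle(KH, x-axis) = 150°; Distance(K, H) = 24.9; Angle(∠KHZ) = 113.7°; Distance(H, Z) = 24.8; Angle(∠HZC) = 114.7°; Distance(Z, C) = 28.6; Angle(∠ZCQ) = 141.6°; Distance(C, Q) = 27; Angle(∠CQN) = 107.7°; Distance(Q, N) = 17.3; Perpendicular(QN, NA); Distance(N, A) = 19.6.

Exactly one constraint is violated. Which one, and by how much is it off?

Distance(N, A) = 19.6 — off by 8.00.

K = (0.00, 0.00) ✓; KH at 150.0° ✓; |KH| = 24.90 ✓; ∠KHZ = 113.7° ✓; |HZ| = 24.80 ✓; ∠HZC = 114.7° ✓; |ZC| = 28.60 ✓; ∠ZCQ = 141.6° ✓; |CQ| = 27.00 ✓; ∠CQN = 107.7° ✓; |QN| = 17.30 ✓; ∠(QN, NA) = 90.00° ✓; |NA| = 27.60 ✗.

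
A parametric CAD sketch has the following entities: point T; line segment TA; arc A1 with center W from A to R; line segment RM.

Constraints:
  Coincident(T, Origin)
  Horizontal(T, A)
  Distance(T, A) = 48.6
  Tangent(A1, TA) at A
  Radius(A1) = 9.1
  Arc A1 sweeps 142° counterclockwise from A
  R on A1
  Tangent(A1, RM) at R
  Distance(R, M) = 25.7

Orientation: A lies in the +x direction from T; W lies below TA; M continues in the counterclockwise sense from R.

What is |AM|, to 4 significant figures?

35.28

On A1, A sits at bearing 90° from W; a 142° counterclockwise sweep puts R at bearing 232°, so R = W + 9.1·(cos 232°, sin 232°) = (43.00, -16.27). Since A1 is tangent to RM there, WR ⟂ RM, so RM runs along (−sin 232°, cos 232°); with |RM| = 25.7, M = (63.25, -32.09). Then |AM| = |M − A| = 35.28.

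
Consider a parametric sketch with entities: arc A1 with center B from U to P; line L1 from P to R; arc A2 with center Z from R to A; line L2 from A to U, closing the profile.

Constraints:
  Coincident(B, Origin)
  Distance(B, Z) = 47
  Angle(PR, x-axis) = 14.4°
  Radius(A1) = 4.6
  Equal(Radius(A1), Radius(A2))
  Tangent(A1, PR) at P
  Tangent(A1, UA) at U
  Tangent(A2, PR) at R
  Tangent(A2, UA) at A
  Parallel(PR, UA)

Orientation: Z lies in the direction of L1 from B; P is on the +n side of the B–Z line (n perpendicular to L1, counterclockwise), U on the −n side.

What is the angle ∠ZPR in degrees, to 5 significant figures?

5.5899°

Tangency of A1 to both parallel lines with radius 4.6 puts P and U at B ± 4.6·n: P = (-1.1440, 4.4555), U = (1.1440, -4.4555). Equal radii place R and A the same way about Z: R = Z + 4.6·n = (44.379, 16.144), A = Z − 4.6·n = (46.667, 7.2329). Then cos ∠ZPR = PZ·PR / (|PZ||PR|), giving 5.5899°.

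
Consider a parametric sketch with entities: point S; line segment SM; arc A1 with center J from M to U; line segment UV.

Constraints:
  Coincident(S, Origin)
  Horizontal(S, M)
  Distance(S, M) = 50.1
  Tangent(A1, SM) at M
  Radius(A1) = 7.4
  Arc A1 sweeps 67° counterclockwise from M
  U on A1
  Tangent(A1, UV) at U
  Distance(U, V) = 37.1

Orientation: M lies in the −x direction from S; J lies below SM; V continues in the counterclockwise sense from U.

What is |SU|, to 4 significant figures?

57.09

Since A1 is tangent to SM there, JM ⟂ SM, so J = M + (0, -7.4) = (-50.10, -7.400). On A1, M sits at bearing 90° from J; a 67° counterclockwise sweep puts U at bearing 157°, so U = J + 7.4·(cos 157°, sin 157°) = (-56.91, -4.509). Then |SU| = |U − S| = 57.09.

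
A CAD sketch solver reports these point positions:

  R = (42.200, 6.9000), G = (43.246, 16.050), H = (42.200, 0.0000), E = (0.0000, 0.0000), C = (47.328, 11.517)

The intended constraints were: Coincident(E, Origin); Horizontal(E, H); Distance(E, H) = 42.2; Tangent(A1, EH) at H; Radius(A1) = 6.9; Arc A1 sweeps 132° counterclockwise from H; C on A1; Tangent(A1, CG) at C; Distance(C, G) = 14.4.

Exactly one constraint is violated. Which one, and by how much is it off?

Distance(C, G) = 14.4 — off by 8.30.

E = (0.00, 0.00) ✓; E.y = 0.00, H.y = 0.00 ✓; |EH| = 42.20 ✓; ∠(RH, HE) = 90.00° ✓; |RH| = 6.900 ✓; bearing(R→C) − bearing(R→H) = 132.0° ✓; |RC| = 6.900 ✓; ∠(RC, CG) = 90.00° ✓; |CG| = 6.100 ✗.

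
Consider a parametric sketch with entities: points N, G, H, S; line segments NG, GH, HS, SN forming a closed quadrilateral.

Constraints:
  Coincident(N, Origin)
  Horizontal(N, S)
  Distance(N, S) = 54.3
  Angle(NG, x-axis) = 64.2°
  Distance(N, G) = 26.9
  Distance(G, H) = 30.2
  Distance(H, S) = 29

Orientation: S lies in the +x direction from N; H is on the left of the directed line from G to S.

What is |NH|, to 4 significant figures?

49.36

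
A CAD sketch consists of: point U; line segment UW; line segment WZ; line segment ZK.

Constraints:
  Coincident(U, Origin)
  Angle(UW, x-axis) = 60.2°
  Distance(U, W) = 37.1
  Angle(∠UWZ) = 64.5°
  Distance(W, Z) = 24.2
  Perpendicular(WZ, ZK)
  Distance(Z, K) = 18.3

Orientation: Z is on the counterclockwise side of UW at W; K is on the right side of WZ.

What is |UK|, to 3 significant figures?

52.4

U is at the origin; UW runs at 60.2° with length 37.1, so W = 37.1·(cos 60.2°, sin 60.2°) = (18.4, 32.2). ∠UWZ = 64.5°, so WZ runs at 60.2° + (180° − 64.5°) = 176° from the x-axis; with |WZ| = 24.2, Z = W + 24.2·(cos 176°, sin 176°) = (-5.69, 34.0). The perpendicularity gives ZK at right angles to WZ; with |ZK| = 18.3 on the right of WZ, K = Z + 18.3·(0.0750, 0.997) = (-4.32, 52.3). Then |UK| = |K − U| = 52.4.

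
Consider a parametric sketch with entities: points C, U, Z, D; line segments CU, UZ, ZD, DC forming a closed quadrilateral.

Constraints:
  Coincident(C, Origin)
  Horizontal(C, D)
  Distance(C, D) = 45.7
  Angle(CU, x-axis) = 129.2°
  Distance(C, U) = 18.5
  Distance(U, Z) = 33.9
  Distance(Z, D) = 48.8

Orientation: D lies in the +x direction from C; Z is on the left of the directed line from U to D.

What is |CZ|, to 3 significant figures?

39.3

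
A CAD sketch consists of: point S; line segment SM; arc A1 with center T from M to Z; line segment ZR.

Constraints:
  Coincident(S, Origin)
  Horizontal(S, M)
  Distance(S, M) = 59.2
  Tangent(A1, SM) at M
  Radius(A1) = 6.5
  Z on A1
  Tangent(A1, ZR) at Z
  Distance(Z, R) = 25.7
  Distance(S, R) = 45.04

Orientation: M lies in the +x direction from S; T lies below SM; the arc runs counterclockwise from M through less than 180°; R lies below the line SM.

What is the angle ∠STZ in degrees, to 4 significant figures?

30.51°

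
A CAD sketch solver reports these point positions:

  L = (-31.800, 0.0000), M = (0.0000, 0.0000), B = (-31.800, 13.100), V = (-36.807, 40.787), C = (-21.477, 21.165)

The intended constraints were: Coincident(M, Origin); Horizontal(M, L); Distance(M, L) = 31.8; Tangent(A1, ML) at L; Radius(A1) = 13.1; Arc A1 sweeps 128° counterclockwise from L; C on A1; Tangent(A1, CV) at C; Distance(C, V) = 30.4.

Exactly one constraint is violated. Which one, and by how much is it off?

Distance(C, V) = 30.4 — off by 5.50.

M = (0.00, 0.00) ✓; M.y = 0.00, L.y = 0.00 ✓; |ML| = 31.80 ✓; ∠(BL, LM) = 90.00° ✓; |BL| = 13.10 ✓; bearing(B→C) − bearing(B→L) = 128.0° ✓; |BC| = 13.10 ✓; ∠(BC, CV) = 90.00° ✓; |CV| = 24.90 ✗.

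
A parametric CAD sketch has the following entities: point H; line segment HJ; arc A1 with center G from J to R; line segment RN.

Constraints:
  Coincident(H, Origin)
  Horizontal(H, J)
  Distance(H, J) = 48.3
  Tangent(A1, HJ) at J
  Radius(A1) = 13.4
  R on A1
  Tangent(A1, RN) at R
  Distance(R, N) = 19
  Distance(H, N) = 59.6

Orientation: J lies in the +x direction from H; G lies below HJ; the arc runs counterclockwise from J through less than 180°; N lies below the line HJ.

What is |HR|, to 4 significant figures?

42.26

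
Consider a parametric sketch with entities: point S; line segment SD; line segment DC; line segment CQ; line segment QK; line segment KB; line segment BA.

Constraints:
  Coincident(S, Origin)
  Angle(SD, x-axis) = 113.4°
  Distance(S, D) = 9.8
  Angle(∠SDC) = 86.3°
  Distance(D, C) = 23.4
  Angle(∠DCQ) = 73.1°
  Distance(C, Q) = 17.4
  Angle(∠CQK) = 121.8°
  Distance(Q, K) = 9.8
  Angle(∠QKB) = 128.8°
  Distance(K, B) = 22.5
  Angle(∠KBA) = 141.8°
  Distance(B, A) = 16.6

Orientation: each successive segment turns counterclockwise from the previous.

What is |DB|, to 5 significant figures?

10.954

∠CQK = 121.8° gives QK at 12.200° from the x-axis; with |QK| = 9.8, K = (-3.0573, -12.111). ∠QKB = 128.8° gives KB at 63.400° from the x-axis; with |KB| = 22.5, B = (7.0173, 8.0072). Then |DB| = |B − D| = 10.954.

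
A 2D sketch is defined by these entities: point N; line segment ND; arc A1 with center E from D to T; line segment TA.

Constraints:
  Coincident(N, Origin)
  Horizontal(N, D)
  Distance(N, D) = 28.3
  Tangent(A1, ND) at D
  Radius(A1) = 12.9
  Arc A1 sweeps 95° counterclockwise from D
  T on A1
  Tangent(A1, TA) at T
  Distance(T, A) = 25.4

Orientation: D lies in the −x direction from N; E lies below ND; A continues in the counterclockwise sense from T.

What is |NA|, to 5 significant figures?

55.342

N is at the origin; N and D share the same y with |ND| = 28.3 and D on the −x side, so D = (-28.300, 0.0000). Since A1 is tangent to ND there, ED ⟂ ND, so E = D + (0, -12.9) = (-28.300, -12.900). On A1, D sits at bearing 90° from E; a 95° counterclockwise sweep puts T at bearing 185°, so T = E + 12.9·(cos 185°, sin 185°) = (-41.151, -14.024). Since A1 is tangent to TA there, ET ⟂ TA, so TA runs along (−sin 185°, cos 185°); with |TA| = 25.4, A = (-38.937, -39.328). Then |NA| = |A − N| = 55.342.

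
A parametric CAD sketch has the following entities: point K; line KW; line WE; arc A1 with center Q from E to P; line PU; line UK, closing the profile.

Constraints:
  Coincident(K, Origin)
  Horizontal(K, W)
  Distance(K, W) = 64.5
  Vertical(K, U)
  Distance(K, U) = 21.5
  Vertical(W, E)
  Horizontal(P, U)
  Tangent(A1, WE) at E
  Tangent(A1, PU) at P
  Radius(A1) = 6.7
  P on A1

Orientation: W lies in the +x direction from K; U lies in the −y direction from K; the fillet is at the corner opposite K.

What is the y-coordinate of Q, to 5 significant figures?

-14.800

K is at the origin; K and W share the same y with |KW| = 64.5 and W on the +x side, so W = (64.500, 0.0000). K and U share the same x with |KU| = 21.5 and U on the −y side, so U = (0.0000, -21.500). The virtual corner opposite K is at (64.500, -21.500). The tangent condition forces QE to be normal to WE and A1 meets PU tangentially, so QP is at right angles to PU, with radius 6.7, so the center Q sits 6.7 in from both sides at Q = (57.800, -14.800). So Q.y = -14.800.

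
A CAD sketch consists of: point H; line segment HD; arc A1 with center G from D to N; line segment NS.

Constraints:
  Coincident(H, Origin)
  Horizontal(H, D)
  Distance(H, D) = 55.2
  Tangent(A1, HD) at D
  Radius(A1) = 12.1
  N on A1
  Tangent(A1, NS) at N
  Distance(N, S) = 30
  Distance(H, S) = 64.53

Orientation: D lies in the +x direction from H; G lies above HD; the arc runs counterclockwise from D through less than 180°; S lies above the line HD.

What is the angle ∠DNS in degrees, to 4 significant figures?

117.2°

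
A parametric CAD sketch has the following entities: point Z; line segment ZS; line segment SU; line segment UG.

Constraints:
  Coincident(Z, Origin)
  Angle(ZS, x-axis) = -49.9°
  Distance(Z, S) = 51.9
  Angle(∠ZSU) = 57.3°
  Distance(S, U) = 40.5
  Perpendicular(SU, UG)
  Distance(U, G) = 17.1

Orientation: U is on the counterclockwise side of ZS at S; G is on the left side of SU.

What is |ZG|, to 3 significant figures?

29.4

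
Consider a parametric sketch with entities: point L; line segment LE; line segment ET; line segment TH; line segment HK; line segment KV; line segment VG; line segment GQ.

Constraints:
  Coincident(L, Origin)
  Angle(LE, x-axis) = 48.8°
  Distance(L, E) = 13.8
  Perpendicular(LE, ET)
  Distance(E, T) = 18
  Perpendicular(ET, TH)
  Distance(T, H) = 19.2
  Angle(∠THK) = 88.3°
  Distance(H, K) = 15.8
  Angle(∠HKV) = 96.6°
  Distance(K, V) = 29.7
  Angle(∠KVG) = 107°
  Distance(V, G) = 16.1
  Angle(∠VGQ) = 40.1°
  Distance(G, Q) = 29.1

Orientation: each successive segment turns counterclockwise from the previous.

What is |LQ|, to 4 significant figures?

5.061

∠KVG = 107.0° gives VG at 116.9° from the x-axis; with |VG| = 16.1, G = (9.207, 32.70). ∠VGQ = 40.1° gives GQ at -103.2° from the x-axis; with |GQ| = 29.1, Q = (2.562, 4.364). Then |LQ| = |Q − L| = 5.061.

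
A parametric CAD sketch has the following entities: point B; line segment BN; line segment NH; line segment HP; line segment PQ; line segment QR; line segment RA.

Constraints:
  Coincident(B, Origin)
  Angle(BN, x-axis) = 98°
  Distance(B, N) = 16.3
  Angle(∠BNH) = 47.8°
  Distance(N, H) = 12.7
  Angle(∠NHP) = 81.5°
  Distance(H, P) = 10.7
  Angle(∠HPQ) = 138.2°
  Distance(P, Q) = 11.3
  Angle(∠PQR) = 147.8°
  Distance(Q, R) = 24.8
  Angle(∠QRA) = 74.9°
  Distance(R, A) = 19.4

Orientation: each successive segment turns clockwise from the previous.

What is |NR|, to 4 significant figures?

30.56

B is at the origin; BN runs at 98.0° with length 16.3, so N = (-2.269, 16.14). ∠BNH = 47.8° gives NH at -34.20° from the x-axis; with |NH| = 12.7, H = (8.235, 9.003). ∠NHP = 81.5° gives HP at -132.7° from the x-axis; with |HP| = 10.7, P = (0.9791, 1.139). ∠HPQ = 138.2° gives PQ at -174.5° from the x-axis; with |PQ| = 11.3, Q = (-10.27, 0.05627). ∠PQR = 147.8° gives QR at 153.3° from the x-axis; with |QR| = 24.8, R = (-32.42, 11.20). Then |NR| = |R − N| = 30.56.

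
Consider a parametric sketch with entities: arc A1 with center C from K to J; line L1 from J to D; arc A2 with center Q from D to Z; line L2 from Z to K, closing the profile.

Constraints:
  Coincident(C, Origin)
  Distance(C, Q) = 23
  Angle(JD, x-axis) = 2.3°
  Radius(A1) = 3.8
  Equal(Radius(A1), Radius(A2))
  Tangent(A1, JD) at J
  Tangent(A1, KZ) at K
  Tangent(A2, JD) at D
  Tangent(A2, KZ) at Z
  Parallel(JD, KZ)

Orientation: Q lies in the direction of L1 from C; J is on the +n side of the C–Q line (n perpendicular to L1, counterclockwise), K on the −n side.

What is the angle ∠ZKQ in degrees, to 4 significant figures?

9.382°

The slot axis is L1's direction at 2.3°, so u = (cos 2.3°, sin 2.3°) = (0.9992, 0.04013) and n = (−sin 2.3°, cos 2.3°) = (-0.04013, 0.9992). C is at the origin and Q lies 23.0 along u from C, so Q = 23.0·u = (22.98, 0.9230). Tangency of A1 to both parallel lines with radius 3.8 puts J and K at C ± 3.8·n: J = (-0.1525, 3.797), K = (0.1525, -3.797). Equal radii place D and Z the same way about Q: D = Q + 3.8·n = (22.83, 4.720), Z = Q − 3.8·n = (23.13, -2.874). Then cos ∠ZKQ = KZ·KQ / (|KZ||KQ|), giving 9.382°.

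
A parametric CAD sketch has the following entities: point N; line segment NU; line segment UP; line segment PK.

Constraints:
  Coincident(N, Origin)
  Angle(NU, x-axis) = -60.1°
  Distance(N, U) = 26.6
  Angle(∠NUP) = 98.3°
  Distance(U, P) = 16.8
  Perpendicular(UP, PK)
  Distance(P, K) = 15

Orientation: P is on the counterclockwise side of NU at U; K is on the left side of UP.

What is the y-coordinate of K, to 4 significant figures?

-2.928

∠NUP = 98.3°, so UP runs at -60.1° + (180° − 98.3°) = 21.60° from the x-axis; with |UP| = 16.8, P = U + 16.8·(cos 21.60°, sin 21.60°) = (28.88, -16.87). UP is perpendicular to PK; with |PK| = 15.0 on the left of UP, K = P + 15.0·(-0.3681, 0.9298) = (23.36, -2.928). So K.y = -2.928.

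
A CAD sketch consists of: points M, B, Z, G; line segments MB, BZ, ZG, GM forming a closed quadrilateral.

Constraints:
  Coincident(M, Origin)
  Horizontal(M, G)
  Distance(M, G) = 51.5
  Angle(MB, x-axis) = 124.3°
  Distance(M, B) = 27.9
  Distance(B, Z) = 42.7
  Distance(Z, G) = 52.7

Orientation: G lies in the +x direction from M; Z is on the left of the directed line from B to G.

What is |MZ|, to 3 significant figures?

48.6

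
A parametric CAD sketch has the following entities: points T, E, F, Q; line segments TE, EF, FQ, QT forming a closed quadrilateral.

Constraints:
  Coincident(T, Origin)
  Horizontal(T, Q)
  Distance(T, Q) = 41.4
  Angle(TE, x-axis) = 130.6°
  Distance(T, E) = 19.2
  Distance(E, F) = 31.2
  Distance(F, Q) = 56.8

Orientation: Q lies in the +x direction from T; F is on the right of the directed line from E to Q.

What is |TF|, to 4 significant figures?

21.05

Checks: |EF| = 31.20 ✓; |FQ| = 56.80 ✓.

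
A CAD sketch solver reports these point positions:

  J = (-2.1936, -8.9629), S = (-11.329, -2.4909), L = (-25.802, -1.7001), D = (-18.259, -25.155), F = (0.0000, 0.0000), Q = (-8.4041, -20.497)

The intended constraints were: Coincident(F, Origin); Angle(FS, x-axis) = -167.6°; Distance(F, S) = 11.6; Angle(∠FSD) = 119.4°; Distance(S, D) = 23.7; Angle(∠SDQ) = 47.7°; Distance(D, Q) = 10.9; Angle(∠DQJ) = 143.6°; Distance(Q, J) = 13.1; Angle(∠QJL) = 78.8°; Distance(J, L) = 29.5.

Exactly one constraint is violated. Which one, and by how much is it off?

Distance(J, L) = 29.5 — off by 4.80.

F = (0.00, 0.00) ✓; FS at -167.6° ✓; |FS| = 11.60 ✓; ∠FSD = 119.4° ✓; |SD| = 23.70 ✓; ∠SDQ = 47.70° ✓; |DQ| = 10.90 ✓; ∠DQJ = 143.6° ✓; |QJ| = 13.10 ✓; ∠QJL = 78.80° ✓; |JL| = 24.70 ✗.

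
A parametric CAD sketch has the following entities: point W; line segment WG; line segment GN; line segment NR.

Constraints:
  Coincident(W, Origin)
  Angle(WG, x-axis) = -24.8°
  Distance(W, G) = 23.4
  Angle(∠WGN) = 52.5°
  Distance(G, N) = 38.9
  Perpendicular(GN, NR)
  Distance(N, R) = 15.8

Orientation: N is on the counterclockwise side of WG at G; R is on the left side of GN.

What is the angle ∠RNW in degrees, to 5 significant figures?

53.021°

W is at the origin; WG runs at -24.8° with length 23.4, so G = 23.4·(cos -24.8°, sin -24.8°) = (21.242, -9.8152). ∠WGN = 52.5°, so GN runs at -24.8° + (180° − 52.5°) = 102.70° from the x-axis; with |GN| = 38.9, N = G + 38.9·(cos 102.70°, sin 102.70°) = (12.690, 28.133). GN is perpendicular to NR; with |NR| = 15.8 on the left of GN, R = N + 15.8·(-0.97553, -0.21985) = (-2.7235, 24.660). Then cos ∠RNW = NR·NW / (|NR||NW|), giving 53.021°.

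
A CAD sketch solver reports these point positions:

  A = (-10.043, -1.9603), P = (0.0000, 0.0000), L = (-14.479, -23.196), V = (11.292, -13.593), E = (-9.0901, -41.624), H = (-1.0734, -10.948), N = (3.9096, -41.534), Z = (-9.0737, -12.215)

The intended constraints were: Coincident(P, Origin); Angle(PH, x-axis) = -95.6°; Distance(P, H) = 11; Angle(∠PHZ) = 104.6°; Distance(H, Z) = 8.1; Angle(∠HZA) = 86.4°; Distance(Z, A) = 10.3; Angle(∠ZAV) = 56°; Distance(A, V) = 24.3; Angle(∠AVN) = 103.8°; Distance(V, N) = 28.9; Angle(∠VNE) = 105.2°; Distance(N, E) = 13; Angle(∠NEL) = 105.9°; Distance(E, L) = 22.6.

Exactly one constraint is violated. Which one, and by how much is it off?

Distance(E, L) = 22.6 — off by 3.40.

P = (0.00, 0.00) ✓; PH at -95.60° ✓; |PH| = 11.00 ✓; ∠PHZ = 104.6° ✓; |HZ| = 8.100 ✓; ∠HZA = 86.40° ✓; |ZA| = 10.30 ✓; ∠ZAV = 56.00° ✓; |AV| = 24.30 ✓; ∠AVN = 103.8° ✓; |VN| = 28.90 ✓; ∠VNE = 105.2° ✓; |NE| = 13.00 ✓; ∠NEL = 105.9° ✓; |EL| = 19.20 ✗.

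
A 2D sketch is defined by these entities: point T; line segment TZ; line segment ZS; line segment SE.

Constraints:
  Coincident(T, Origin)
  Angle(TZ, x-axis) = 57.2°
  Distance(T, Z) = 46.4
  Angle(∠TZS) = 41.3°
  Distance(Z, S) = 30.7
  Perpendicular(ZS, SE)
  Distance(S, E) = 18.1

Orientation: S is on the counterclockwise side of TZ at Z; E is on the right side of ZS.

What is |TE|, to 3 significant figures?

48.9

T is at the origin; TZ runs at 57.2° with length 46.4, so Z = 46.4·(cos 57.2°, sin 57.2°) = (25.1, 39.0). ∠TZS = 41.3°, so ZS runs at 57.2° + (180° − 41.3°) = 196° from the x-axis; with |ZS| = 30.7, S = Z + 30.7·(cos 196°, sin 196°) = (-4.39, 30.6). ZS is perpendicular to SE; with |SE| = 18.1 on the right of ZS, E = S + 18.1·(-0.274, 0.962) = (-9.35, 48.0). Then |TE| = |E − T| = 48.9.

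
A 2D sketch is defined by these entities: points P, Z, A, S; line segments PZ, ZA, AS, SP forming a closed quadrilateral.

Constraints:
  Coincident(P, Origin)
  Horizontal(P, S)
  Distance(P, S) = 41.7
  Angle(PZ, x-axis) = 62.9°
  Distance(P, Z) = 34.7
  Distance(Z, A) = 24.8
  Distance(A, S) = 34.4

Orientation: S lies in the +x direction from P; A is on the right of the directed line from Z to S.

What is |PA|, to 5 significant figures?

10.910

Checks: PZ at 62.90° ✓; |ZA| = 24.80 ✓; |AS| = 34.40 ✓.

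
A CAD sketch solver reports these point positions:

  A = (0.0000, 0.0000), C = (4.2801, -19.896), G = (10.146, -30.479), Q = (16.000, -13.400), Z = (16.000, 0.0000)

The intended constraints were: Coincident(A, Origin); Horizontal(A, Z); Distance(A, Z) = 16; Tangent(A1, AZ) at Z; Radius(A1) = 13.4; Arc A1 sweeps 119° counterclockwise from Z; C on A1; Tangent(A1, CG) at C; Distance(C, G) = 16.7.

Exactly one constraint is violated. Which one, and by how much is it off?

Distance(C, G) = 16.7 — off by 4.60.

A = (0.00, 0.00) ✓; A.y = 0.00, Z.y = 0.00 ✓; |AZ| = 16.00 ✓; ∠(QZ, ZA) = 90.00° ✓; |QZ| = 13.40 ✓; bearing(Q→C) − bearing(Q→Z) = 119.0° ✓; |QC| = 13.40 ✓; ∠(QC, CG) = 90.00° ✓; |CG| = 12.10 ✗.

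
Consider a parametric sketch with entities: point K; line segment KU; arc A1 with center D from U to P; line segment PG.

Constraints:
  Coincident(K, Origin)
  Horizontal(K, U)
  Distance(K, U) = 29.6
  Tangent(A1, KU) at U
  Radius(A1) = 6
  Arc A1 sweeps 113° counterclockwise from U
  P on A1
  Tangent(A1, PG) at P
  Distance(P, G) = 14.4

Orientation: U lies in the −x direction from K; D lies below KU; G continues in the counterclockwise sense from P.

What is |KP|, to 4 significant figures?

36.10

K is at the origin; K and U share the same y with |KU| = 29.6 and U on the −x side, so U = (-29.60, 0.000). The tangent condition forces DU to be normal to KU, so D = U + (0, -6) = (-29.60, -6.000). On A1, U sits at bearing 90° from D; a 113° counterclockwise sweep puts P at bearing 203°, so P = D + 6.0·(cos 203°, sin 203°) = (-35.12, -8.344). Then |KP| = |P − K| = 36.10.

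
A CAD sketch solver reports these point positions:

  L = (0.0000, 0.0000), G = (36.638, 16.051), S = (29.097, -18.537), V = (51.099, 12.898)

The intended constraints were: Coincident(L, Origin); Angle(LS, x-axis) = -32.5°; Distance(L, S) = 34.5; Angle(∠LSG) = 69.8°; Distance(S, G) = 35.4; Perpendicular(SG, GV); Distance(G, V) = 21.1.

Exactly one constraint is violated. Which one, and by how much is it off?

Distance(G, V) = 21.1 — off by 6.30.

L = (0.00, 0.00) ✓; LS at -32.50° ✓; |LS| = 34.50 ✓; ∠LSG = 69.80° ✓; |SG| = 35.40 ✓; ∠(SG, GV) = 90.00° ✓; |GV| = 14.80 ✗.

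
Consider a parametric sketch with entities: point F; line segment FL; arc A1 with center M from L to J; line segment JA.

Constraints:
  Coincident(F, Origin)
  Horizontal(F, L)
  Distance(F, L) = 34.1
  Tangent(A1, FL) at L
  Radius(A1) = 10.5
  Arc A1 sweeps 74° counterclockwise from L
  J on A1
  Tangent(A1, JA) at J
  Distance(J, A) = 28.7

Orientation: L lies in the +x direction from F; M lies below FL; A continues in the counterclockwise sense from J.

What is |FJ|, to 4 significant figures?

25.18

Since A1 is tangent to FL there, ML ⟂ FL, so M = L + (0, -10.5) = (34.10, -10.50). On A1, L sits at bearing 90° from M; a 74° counterclockwise sweep puts J at bearing 164°, so J = M + 10.5·(cos 164°, sin 164°) = (24.01, -7.606). Then |FJ| = |J − F| = 25.18.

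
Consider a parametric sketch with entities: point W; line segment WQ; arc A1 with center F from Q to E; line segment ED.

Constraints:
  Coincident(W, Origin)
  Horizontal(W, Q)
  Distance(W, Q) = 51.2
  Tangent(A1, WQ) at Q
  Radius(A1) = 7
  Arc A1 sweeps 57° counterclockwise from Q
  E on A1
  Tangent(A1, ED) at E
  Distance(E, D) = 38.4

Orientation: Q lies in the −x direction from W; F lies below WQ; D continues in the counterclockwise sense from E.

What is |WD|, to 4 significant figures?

85.64

W is at the origin; WQ is horizontal with |WQ| = 51.2 and Q on the −x side, so Q = (-51.20, 0.000). The tangent condition forces FQ to be normal to WQ, so F = Q + (0, -7) = (-51.20, -7.000). On A1, Q sits at bearing 90° from F; a 57° counterclockwise sweep puts E at bearing 147°, so E = F + 7.0·(cos 147°, sin 147°) = (-57.07, -3.188). The tangent condition forces FE to be normal to ED, so ED runs along (−sin 147°, cos 147°); with |ED| = 38.4, D = (-77.98, -35.39). Then |WD| = |D − W| = 85.64.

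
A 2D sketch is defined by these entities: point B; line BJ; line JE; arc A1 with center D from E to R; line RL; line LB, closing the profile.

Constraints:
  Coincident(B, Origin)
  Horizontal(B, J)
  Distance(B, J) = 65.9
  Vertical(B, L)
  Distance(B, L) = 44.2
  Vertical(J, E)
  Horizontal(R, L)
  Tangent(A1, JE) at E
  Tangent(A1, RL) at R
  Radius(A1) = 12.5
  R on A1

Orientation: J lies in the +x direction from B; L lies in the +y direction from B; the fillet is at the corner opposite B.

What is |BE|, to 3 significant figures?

73.1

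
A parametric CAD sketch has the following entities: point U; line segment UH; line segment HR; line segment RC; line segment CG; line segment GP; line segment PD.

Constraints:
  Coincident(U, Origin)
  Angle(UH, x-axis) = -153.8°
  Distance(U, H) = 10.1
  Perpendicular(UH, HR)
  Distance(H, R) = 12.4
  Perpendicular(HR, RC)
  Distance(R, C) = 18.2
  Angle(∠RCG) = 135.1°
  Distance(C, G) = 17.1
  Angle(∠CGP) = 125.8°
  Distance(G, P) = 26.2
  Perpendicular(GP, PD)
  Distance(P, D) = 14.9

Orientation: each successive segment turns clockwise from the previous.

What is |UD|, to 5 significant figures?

23.224

U is at the origin; UH runs at -153.8° with length 10.1, so H = (-9.0623, -4.4592). UH ⟂ HR, so HR runs at 116.20°; with |HR| = 12.4, R = (-14.537, 6.6668). HR ⟂ RC, so RC runs at 26.200°; with |RC| = 18.2, C = (1.7931, 14.702). ∠RCG = 135.1° gives CG at -18.700° from the x-axis; with |CG| = 17.1, G = (17.990, 9.2197). ∠CGP = 125.8° gives GP at -72.900° from the x-axis; with |GP| = 26.2, P = (25.694, -15.822). The perpendicularity gives PD at right angles to GP, so PD runs at -162.90°; with |PD| = 14.9, D = (11.453, -20.203). Then |UD| = |D − U| = 23.224.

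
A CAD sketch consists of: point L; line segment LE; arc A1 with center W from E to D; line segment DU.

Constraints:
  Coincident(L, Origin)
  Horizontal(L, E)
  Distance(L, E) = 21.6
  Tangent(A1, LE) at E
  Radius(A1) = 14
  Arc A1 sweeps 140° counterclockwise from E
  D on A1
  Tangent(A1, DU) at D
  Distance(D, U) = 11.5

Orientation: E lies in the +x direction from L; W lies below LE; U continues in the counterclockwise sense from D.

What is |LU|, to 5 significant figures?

38.599

L is at the origin; LE is horizontal with |LE| = 21.6 and E on the +x side, so E = (21.600, 0.0000). The tangent condition forces WE to be normal to LE, so W = E + (0, -14) = (21.600, -14.000). On A1, E sits at bearing 90° from W; a 140° counterclockwise sweep puts D at bearing 230°, so D = W + 14.0·(cos 230°, sin 230°) = (12.601, -24.725). Since A1 is tangent to DU there, WD ⟂ DU, so DU runs along (−sin 230°, cos 230°); with |DU| = 11.5, U = (21.410, -32.117). Then |LU| = |U − L| = 38.599.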